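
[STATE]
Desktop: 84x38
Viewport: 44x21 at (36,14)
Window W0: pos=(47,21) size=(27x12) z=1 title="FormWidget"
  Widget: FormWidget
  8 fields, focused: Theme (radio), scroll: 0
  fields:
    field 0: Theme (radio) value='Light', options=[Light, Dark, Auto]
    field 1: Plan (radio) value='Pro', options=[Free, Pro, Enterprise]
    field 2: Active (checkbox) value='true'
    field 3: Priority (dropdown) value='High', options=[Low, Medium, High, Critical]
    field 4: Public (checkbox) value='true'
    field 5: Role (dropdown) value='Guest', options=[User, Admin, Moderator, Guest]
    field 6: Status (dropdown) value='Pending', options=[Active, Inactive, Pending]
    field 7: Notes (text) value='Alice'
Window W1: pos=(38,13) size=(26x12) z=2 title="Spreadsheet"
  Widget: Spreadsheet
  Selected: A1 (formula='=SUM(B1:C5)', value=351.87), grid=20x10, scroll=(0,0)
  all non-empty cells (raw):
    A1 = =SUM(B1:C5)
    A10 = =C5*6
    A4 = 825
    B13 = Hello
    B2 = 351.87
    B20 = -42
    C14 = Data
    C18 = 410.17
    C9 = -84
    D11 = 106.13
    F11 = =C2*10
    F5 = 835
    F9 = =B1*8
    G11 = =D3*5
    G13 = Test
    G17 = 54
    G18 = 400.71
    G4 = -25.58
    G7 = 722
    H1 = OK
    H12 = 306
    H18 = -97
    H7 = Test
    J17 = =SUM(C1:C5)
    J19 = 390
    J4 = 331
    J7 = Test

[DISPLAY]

  ┃ Spreadsheet            ┃                
  ┠────────────────────────┨                
  ┃A1: =SUM(B1:C5)         ┃                
  ┃       A       B       C┃                
  ┃------------------------┃                
  ┃  1 [351.87]       0    ┃                
  ┃  2        0  351.87    ┃                
  ┃  3        0       0    ┃━━━━━━━━━┓      
  ┃  4      825       0    ┃         ┃      
  ┃  5        0       0    ┃─────────┨      
  ┗━━━━━━━━━━━━━━━━━━━━━━━━┛) Light  ┃      
           ┃  Plan:       ( ) Free  (┃      
           ┃  Active:     [x]        ┃      
           ┃  Priority:   [High    ▼]┃      
           ┃  Public:     [x]        ┃      
           ┃  Role:       [Guest   ▼]┃      
           ┃  Status:     [Pending ▼]┃      
           ┃  Notes:      [Alice    ]┃      
           ┗━━━━━━━━━━━━━━━━━━━━━━━━━┛      
                                            
                                            


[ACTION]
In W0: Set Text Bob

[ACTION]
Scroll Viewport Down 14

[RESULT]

  ┃       A       B       C┃                
  ┃------------------------┃                
  ┃  1 [351.87]       0    ┃                
  ┃  2        0  351.87    ┃                
  ┃  3        0       0    ┃━━━━━━━━━┓      
  ┃  4      825       0    ┃         ┃      
  ┃  5        0       0    ┃─────────┨      
  ┗━━━━━━━━━━━━━━━━━━━━━━━━┛) Light  ┃      
           ┃  Plan:       ( ) Free  (┃      
           ┃  Active:     [x]        ┃      
           ┃  Priority:   [High    ▼]┃      
           ┃  Public:     [x]        ┃      
           ┃  Role:       [Guest   ▼]┃      
           ┃  Status:     [Pending ▼]┃      
           ┃  Notes:      [Alice    ]┃      
           ┗━━━━━━━━━━━━━━━━━━━━━━━━━┛      
                                            
                                            
                                            
                                            
                                            


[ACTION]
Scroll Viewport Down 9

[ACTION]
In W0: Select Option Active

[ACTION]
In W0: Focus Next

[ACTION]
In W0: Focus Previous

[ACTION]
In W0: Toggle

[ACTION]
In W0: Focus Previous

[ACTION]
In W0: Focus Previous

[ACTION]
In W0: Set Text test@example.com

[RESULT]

  ┃       A       B       C┃                
  ┃------------------------┃                
  ┃  1 [351.87]       0    ┃                
  ┃  2        0  351.87    ┃                
  ┃  3        0       0    ┃━━━━━━━━━┓      
  ┃  4      825       0    ┃         ┃      
  ┃  5        0       0    ┃─────────┨      
  ┗━━━━━━━━━━━━━━━━━━━━━━━━┛) Light  ┃      
           ┃  Plan:       ( ) Free  (┃      
           ┃  Active:     [x]        ┃      
           ┃  Priority:   [High    ▼]┃      
           ┃  Public:     [x]        ┃      
           ┃  Role:       [Guest   ▼]┃      
           ┃> Status:     [Pending ▼]┃      
           ┃  Notes:      [Alice    ]┃      
           ┗━━━━━━━━━━━━━━━━━━━━━━━━━┛      
                                            
                                            
                                            
                                            
                                            


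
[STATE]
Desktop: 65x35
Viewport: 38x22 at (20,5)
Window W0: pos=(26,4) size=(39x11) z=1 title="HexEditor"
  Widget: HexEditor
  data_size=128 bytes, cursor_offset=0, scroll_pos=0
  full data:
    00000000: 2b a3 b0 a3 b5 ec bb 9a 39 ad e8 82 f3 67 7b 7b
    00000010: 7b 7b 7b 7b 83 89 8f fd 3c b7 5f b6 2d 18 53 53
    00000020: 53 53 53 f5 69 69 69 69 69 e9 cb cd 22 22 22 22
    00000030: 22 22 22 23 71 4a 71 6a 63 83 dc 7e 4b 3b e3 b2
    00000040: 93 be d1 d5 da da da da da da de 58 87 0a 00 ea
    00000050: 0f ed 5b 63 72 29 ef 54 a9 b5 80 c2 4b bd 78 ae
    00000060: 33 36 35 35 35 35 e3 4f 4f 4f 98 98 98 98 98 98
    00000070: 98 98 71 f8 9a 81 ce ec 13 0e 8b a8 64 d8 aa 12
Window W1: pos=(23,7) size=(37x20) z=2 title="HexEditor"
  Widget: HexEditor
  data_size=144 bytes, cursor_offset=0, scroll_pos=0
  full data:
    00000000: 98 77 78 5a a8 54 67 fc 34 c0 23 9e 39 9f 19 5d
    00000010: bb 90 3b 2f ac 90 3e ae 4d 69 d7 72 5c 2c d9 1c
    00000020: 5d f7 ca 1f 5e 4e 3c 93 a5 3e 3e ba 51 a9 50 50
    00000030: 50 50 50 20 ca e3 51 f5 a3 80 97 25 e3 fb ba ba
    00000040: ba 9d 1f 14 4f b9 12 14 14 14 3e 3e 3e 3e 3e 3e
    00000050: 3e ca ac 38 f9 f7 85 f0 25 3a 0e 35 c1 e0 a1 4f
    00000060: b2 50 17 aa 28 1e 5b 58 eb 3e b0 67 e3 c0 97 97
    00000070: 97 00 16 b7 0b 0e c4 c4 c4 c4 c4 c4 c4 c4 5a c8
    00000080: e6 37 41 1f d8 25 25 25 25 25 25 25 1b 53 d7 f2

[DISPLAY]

      ┃ HexEditor                     
      ┠───────────────────────────────
   ┏━━━━━━━━━━━━━━━━━━━━━━━━━━━━━━━━━━
   ┃ HexEditor                        
   ┠──────────────────────────────────
   ┃00000000  98 77 78 5a a8 54 67 fc 
   ┃00000010  bb 90 3b 2f ac 90 3e ae 
   ┃00000020  5d f7 ca 1f 5e 4e 3c 93 
   ┃00000030  50 50 50 20 ca e3 51 f5 
   ┃00000040  ba 9d 1f 14 4f b9 12 14 
   ┃00000050  3e ca ac 38 f9 f7 85 f0 
   ┃00000060  b2 50 17 aa 28 1e 5b 58 
   ┃00000070  97 00 16 b7 0b 0e c4 c4 
   ┃00000080  e6 37 41 1f d8 25 25 25 
   ┃                                  
   ┃                                  
   ┃                                  
   ┃                                  
   ┃                                  
   ┃                                  
   ┃                                  
   ┗━━━━━━━━━━━━━━━━━━━━━━━━━━━━━━━━━━


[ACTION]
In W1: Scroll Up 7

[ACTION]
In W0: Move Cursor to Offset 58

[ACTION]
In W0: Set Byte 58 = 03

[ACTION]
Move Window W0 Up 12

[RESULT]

      ┃00000020  53 53 53 f5 69 69 69 
      ┃00000030  22 22 22 23 71 4a 71 
   ┏━━━━━━━━━━━━━━━━━━━━━━━━━━━━━━━━━━
   ┃ HexEditor                        
   ┠──────────────────────────────────
   ┃00000000  98 77 78 5a a8 54 67 fc 
   ┃00000010  bb 90 3b 2f ac 90 3e ae 
   ┃00000020  5d f7 ca 1f 5e 4e 3c 93 
   ┃00000030  50 50 50 20 ca e3 51 f5 
   ┃00000040  ba 9d 1f 14 4f b9 12 14 
   ┃00000050  3e ca ac 38 f9 f7 85 f0 
   ┃00000060  b2 50 17 aa 28 1e 5b 58 
   ┃00000070  97 00 16 b7 0b 0e c4 c4 
   ┃00000080  e6 37 41 1f d8 25 25 25 
   ┃                                  
   ┃                                  
   ┃                                  
   ┃                                  
   ┃                                  
   ┃                                  
   ┃                                  
   ┗━━━━━━━━━━━━━━━━━━━━━━━━━━━━━━━━━━


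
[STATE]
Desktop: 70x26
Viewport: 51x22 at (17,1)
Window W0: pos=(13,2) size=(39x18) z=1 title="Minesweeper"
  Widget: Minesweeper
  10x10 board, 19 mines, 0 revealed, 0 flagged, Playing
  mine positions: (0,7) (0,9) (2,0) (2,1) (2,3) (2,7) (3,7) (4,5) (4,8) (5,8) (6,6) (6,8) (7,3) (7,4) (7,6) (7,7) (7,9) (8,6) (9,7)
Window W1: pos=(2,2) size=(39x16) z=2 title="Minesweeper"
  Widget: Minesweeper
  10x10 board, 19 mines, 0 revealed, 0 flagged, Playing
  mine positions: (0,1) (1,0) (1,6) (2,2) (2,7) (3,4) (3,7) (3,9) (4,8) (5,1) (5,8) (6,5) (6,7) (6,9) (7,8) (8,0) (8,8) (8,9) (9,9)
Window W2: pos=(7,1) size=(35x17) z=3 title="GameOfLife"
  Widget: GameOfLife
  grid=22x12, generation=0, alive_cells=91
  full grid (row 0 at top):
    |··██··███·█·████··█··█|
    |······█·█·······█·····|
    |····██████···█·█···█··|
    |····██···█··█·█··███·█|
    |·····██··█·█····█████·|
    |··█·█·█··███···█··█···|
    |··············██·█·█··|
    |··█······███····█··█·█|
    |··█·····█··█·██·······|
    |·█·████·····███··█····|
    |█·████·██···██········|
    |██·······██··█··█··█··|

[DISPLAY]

━━━━━━━━━━━━━━━━━━━━━━━━┓                          
fe                      ┃━━━━━━━━━┓                
────────────────────────┨         ┃                
                        ┃─────────┨                
·█·████··█··█           ┃         ┃                
·······█·····           ┃         ┃                
█···█·█···█··           ┃         ┃                
█··█·█··███·█           ┃         ┃                
█·█····█████·           ┃         ┃                
███···█··█···           ┃         ┃                
·····██·█·█··           ┃         ┃                
███····█··█·█           ┃         ┃                
··█·██·······           ┃         ┃                
···███··█····           ┃         ┃                
···██········           ┃         ┃                
██··█··█··█··           ┃         ┃                
━━━━━━━━━━━━━━━━━━━━━━━━┛         ┃                
                                  ┃                
━━━━━━━━━━━━━━━━━━━━━━━━━━━━━━━━━━┛                
                                                   
                                                   
                                                   


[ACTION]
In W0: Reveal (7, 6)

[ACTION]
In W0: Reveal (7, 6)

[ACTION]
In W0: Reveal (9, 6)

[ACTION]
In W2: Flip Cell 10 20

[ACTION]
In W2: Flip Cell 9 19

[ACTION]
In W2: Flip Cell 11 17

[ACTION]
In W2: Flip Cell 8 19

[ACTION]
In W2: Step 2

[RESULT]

━━━━━━━━━━━━━━━━━━━━━━━━┓                          
fe                      ┃━━━━━━━━━┓                
────────────────────────┨         ┃                
                        ┃─────────┨                
····███······           ┃         ┃                
█··█····█····           ┃         ┃                
········█····           ┃         ┃                
█·█·····█·██·           ┃         ┃                
█·█····█·····           ┃         ┃                
█·███······██           ┃         ┃                
█········███·           ┃         ┃                
█·███··█··█··           ┃         ┃                
█···███······           ┃         ┃                
··██··███····           ┃         ┃                
··█·····█··█·           ┃         ┃                
██·█·········           ┃         ┃                
━━━━━━━━━━━━━━━━━━━━━━━━┛         ┃                
                                  ┃                
━━━━━━━━━━━━━━━━━━━━━━━━━━━━━━━━━━┛                
                                                   
                                                   
                                                   


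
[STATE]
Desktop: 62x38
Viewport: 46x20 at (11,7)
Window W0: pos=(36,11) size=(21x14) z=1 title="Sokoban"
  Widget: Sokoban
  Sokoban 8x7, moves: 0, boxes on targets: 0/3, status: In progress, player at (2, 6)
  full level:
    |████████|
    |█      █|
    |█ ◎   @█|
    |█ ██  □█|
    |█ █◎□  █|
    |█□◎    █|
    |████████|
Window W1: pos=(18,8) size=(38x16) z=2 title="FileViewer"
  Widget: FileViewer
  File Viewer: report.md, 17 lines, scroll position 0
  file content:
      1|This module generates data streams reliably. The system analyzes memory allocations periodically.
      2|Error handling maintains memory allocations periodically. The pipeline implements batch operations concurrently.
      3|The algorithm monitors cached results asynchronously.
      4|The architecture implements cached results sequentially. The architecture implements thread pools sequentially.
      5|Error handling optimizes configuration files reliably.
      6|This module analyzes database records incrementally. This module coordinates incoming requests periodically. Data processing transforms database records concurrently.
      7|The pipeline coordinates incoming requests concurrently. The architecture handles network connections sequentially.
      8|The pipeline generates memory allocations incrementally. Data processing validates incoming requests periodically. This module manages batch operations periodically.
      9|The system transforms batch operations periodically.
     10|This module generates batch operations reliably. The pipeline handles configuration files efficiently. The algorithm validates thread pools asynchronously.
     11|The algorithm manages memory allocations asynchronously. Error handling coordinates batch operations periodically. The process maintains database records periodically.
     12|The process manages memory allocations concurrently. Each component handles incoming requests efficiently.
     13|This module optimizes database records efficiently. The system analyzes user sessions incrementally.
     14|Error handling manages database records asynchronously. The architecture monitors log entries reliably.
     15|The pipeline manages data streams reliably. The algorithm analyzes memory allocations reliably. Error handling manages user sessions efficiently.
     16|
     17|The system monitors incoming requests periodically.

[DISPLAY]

                                              
       ┏━━━━━━━━━━━━━━━━━━━━━━━━━━━━━━━━━━━━┓ 
       ┃ FileViewer                         ┃ 
       ┠────────────────────────────────────┨ 
       ┃This module generates data streams ▲┃┓
       ┃Error handling maintains memory all█┃┃
       ┃The algorithm monitors cached resul░┃┨
       ┃The architecture implements cached ░┃┃
       ┃Error handling optimizes configurat░┃┃
       ┃This module analyzes database recor░┃┃
       ┃The pipeline coordinates incoming r░┃┃
       ┃The pipeline generates memory alloc░┃┃
       ┃The system transforms batch operati░┃┃
       ┃This module generates batch operati░┃┃
       ┃The algorithm manages memory alloca░┃┃
       ┃The process manages memory allocati▼┃┃
       ┗━━━━━━━━━━━━━━━━━━━━━━━━━━━━━━━━━━━━┛┃
                         ┗━━━━━━━━━━━━━━━━━━━┛
                                              
                                              


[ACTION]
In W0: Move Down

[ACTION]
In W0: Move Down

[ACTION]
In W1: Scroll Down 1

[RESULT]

                                              
       ┏━━━━━━━━━━━━━━━━━━━━━━━━━━━━━━━━━━━━┓ 
       ┃ FileViewer                         ┃ 
       ┠────────────────────────────────────┨ 
       ┃Error handling maintains memory all▲┃┓
       ┃The algorithm monitors cached resul░┃┃
       ┃The architecture implements cached ░┃┨
       ┃Error handling optimizes configurat█┃┃
       ┃This module analyzes database recor░┃┃
       ┃The pipeline coordinates incoming r░┃┃
       ┃The pipeline generates memory alloc░┃┃
       ┃The system transforms batch operati░┃┃
       ┃This module generates batch operati░┃┃
       ┃The algorithm manages memory alloca░┃┃
       ┃The process manages memory allocati░┃┃
       ┃This module optimizes database reco▼┃┃
       ┗━━━━━━━━━━━━━━━━━━━━━━━━━━━━━━━━━━━━┛┃
                         ┗━━━━━━━━━━━━━━━━━━━┛
                                              
                                              


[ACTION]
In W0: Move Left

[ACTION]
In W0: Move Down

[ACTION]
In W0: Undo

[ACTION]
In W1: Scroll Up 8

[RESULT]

                                              
       ┏━━━━━━━━━━━━━━━━━━━━━━━━━━━━━━━━━━━━┓ 
       ┃ FileViewer                         ┃ 
       ┠────────────────────────────────────┨ 
       ┃This module generates data streams ▲┃┓
       ┃Error handling maintains memory all█┃┃
       ┃The algorithm monitors cached resul░┃┨
       ┃The architecture implements cached ░┃┃
       ┃Error handling optimizes configurat░┃┃
       ┃This module analyzes database recor░┃┃
       ┃The pipeline coordinates incoming r░┃┃
       ┃The pipeline generates memory alloc░┃┃
       ┃The system transforms batch operati░┃┃
       ┃This module generates batch operati░┃┃
       ┃The algorithm manages memory alloca░┃┃
       ┃The process manages memory allocati▼┃┃
       ┗━━━━━━━━━━━━━━━━━━━━━━━━━━━━━━━━━━━━┛┃
                         ┗━━━━━━━━━━━━━━━━━━━┛
                                              
                                              


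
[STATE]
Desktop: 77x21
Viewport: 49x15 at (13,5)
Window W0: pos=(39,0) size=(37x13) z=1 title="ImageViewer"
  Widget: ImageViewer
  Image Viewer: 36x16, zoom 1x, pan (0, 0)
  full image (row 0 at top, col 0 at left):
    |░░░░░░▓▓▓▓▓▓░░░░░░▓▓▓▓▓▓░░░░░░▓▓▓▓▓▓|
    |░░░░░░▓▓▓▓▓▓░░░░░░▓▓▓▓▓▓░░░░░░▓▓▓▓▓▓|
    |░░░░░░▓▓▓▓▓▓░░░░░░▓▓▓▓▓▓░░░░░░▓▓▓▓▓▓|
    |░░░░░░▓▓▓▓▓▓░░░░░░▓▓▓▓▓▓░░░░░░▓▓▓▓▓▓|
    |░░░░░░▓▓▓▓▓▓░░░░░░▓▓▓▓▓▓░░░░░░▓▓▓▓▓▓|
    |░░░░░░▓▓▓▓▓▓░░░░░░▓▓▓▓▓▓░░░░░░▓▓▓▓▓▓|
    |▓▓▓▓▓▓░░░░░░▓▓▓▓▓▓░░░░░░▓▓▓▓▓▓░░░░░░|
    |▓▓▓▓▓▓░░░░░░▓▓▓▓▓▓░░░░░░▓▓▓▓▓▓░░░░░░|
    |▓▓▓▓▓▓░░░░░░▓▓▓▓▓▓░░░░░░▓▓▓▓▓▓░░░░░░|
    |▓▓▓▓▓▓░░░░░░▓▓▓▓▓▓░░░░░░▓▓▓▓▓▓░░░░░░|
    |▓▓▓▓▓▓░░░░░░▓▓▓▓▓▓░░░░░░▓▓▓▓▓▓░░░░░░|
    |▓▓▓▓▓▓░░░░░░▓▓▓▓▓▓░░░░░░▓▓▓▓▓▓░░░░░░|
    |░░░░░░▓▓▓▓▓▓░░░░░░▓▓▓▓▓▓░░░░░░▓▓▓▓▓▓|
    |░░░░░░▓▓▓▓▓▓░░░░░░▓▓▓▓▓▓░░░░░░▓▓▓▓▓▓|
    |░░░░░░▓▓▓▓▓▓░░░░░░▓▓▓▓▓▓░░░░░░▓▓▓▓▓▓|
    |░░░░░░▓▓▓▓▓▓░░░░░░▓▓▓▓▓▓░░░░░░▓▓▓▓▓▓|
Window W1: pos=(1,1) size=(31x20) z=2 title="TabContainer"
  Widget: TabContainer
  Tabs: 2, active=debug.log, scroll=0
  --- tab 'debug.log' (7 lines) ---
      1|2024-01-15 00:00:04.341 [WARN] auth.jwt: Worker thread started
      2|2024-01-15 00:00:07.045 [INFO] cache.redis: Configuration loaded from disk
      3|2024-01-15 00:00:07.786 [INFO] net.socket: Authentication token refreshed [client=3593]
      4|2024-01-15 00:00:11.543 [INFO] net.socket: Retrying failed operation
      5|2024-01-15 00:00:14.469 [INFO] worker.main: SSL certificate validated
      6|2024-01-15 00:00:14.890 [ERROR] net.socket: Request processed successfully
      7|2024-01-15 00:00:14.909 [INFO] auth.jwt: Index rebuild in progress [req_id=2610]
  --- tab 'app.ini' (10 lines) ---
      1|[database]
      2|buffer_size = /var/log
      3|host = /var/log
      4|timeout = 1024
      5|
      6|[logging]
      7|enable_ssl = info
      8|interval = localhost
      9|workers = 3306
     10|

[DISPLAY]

──────────────────┃       ┃░░░░░░▓▓▓▓▓▓░░░░░░▓▓▓▓
00:00:04.341 [WARN┃       ┃░░░░░░▓▓▓▓▓▓░░░░░░▓▓▓▓
00:00:07.045 [INFO┃       ┃░░░░░░▓▓▓▓▓▓░░░░░░▓▓▓▓
00:00:07.786 [INFO┃       ┃░░░░░░▓▓▓▓▓▓░░░░░░▓▓▓▓
00:00:11.543 [INFO┃       ┃▓▓▓▓▓▓░░░░░░▓▓▓▓▓▓░░░░
00:00:14.469 [INFO┃       ┃▓▓▓▓▓▓░░░░░░▓▓▓▓▓▓░░░░
00:00:14.890 [ERRO┃       ┃▓▓▓▓▓▓░░░░░░▓▓▓▓▓▓░░░░
00:00:14.909 [INFO┃       ┗━━━━━━━━━━━━━━━━━━━━━━
                  ┃                              
                  ┃                              
                  ┃                              
                  ┃                              
                  ┃                              
                  ┃                              
                  ┃                              


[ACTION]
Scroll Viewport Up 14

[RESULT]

                          ┏━━━━━━━━━━━━━━━━━━━━━━
━━━━━━━━━━━━━━━━━━┓       ┃ ImageViewer          
er                ┃       ┠──────────────────────
──────────────────┨       ┃░░░░░░▓▓▓▓▓▓░░░░░░▓▓▓▓
│ app.ini         ┃       ┃░░░░░░▓▓▓▓▓▓░░░░░░▓▓▓▓
──────────────────┃       ┃░░░░░░▓▓▓▓▓▓░░░░░░▓▓▓▓
00:00:04.341 [WARN┃       ┃░░░░░░▓▓▓▓▓▓░░░░░░▓▓▓▓
00:00:07.045 [INFO┃       ┃░░░░░░▓▓▓▓▓▓░░░░░░▓▓▓▓
00:00:07.786 [INFO┃       ┃░░░░░░▓▓▓▓▓▓░░░░░░▓▓▓▓
00:00:11.543 [INFO┃       ┃▓▓▓▓▓▓░░░░░░▓▓▓▓▓▓░░░░
00:00:14.469 [INFO┃       ┃▓▓▓▓▓▓░░░░░░▓▓▓▓▓▓░░░░
00:00:14.890 [ERRO┃       ┃▓▓▓▓▓▓░░░░░░▓▓▓▓▓▓░░░░
00:00:14.909 [INFO┃       ┗━━━━━━━━━━━━━━━━━━━━━━
                  ┃                              
                  ┃                              


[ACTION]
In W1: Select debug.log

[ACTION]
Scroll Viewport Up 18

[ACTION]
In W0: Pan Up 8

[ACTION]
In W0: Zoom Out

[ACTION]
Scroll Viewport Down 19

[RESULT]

00:00:04.341 [WARN┃       ┃░░░░░░▓▓▓▓▓▓░░░░░░▓▓▓▓
00:00:07.045 [INFO┃       ┃░░░░░░▓▓▓▓▓▓░░░░░░▓▓▓▓
00:00:07.786 [INFO┃       ┃░░░░░░▓▓▓▓▓▓░░░░░░▓▓▓▓
00:00:11.543 [INFO┃       ┃▓▓▓▓▓▓░░░░░░▓▓▓▓▓▓░░░░
00:00:14.469 [INFO┃       ┃▓▓▓▓▓▓░░░░░░▓▓▓▓▓▓░░░░
00:00:14.890 [ERRO┃       ┃▓▓▓▓▓▓░░░░░░▓▓▓▓▓▓░░░░
00:00:14.909 [INFO┃       ┗━━━━━━━━━━━━━━━━━━━━━━
                  ┃                              
                  ┃                              
                  ┃                              
                  ┃                              
                  ┃                              
                  ┃                              
                  ┃                              
━━━━━━━━━━━━━━━━━━┛                              


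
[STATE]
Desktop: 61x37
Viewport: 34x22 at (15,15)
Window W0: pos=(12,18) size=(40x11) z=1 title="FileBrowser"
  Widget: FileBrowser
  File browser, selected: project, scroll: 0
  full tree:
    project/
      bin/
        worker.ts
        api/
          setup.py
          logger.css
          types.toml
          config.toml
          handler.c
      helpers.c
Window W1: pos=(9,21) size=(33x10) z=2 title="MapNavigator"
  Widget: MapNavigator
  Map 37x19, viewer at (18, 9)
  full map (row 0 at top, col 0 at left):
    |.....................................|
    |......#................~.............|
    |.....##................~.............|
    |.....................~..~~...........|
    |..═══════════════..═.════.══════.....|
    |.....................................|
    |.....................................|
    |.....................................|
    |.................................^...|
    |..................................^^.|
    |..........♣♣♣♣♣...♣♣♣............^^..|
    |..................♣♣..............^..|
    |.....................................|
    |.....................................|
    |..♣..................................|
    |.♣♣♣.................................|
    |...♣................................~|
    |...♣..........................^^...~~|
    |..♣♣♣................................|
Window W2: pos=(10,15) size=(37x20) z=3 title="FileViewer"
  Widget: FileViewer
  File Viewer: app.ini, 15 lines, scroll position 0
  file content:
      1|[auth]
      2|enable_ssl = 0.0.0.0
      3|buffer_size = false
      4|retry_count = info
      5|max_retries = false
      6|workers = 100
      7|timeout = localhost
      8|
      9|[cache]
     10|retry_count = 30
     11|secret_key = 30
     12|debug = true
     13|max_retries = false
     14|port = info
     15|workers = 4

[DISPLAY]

━━━━━━━━━━━━━━━━━━━━━━━━━━━━━━━┓  
eViewer                        ┃  
───────────────────────────────┨  
h]                            ▲┃━━
le_ssl = 0.0.0.0              █┃  
er_size = false               ░┃──
y_count = info                ░┃  
retries = false               ░┃  
ers = 100                     ░┃  
out = localhost               ░┃  
                              ░┃  
he]                           ░┃  
y_count = 30                  ░┃  
et_key = 30                   ░┃━━
g = true                      ░┃  
retries = false               ░┃  
 = info                       ░┃  
ers = 4                       ░┃  
                              ▼┃  
━━━━━━━━━━━━━━━━━━━━━━━━━━━━━━━┛  
                                  
                                  


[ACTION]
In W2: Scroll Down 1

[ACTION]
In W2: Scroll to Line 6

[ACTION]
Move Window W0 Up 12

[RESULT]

━━━━━━━━━━━━━━━━━━━━━━━━━━━━━━━┓  
eViewer                        ┃━━
───────────────────────────────┨  
h]                            ▲┃  
le_ssl = 0.0.0.0              █┃  
er_size = false               ░┃  
y_count = info                ░┃  
retries = false               ░┃  
ers = 100                     ░┃  
out = localhost               ░┃  
                              ░┃  
he]                           ░┃  
y_count = 30                  ░┃  
et_key = 30                   ░┃  
g = true                      ░┃  
retries = false               ░┃  
 = info                       ░┃  
ers = 4                       ░┃  
                              ▼┃  
━━━━━━━━━━━━━━━━━━━━━━━━━━━━━━━┛  
                                  
                                  


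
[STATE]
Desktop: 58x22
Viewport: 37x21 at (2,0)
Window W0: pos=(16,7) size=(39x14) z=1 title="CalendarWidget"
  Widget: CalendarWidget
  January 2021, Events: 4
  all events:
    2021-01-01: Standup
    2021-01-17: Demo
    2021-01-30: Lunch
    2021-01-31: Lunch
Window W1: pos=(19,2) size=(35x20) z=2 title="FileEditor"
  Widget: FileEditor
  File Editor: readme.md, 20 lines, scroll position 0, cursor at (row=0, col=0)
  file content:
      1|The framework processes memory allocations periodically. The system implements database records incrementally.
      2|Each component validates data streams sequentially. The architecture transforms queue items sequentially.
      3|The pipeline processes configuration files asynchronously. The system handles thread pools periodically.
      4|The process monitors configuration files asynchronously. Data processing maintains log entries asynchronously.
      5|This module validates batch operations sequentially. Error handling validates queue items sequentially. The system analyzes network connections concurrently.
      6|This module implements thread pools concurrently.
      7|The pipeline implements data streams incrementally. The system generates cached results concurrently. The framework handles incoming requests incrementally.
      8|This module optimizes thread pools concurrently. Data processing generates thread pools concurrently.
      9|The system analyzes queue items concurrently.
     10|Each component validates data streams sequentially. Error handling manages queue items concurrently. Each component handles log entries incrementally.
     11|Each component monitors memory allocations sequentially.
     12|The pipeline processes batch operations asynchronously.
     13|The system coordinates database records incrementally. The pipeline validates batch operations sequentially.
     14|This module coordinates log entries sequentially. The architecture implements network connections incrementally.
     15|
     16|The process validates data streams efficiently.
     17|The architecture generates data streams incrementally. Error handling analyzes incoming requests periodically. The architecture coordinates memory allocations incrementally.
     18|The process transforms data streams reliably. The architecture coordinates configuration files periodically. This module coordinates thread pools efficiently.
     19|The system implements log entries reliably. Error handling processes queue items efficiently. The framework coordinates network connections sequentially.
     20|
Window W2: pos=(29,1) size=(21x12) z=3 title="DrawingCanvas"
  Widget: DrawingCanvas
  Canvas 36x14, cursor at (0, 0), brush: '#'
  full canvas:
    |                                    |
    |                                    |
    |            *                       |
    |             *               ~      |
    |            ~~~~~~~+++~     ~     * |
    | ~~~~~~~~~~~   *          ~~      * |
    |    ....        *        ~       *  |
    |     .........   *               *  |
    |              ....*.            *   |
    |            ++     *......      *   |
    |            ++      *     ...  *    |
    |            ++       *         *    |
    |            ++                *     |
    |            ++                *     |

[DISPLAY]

                                     
                           ┏━━━━━━━━━
                 ┏━━━━━━━━━┃ DrawingC
                 ┃ FileEdit┠─────────
                 ┠─────────┃+        
                 ┃█he frame┃         
                 ┃Each comp┃         
              ┏━━┃The pipel┃         
              ┃ C┃The proce┃         
              ┠──┃This modu┃ ~~~~~~~~
              ┃  ┃This modu┃    .... 
              ┃Mo┃The pipel┃     ....
              ┃  ┃This modu┗━━━━━━━━━
              ┃ 4┃The system analyzes
              ┃11┃Each component vali
              ┃18┃Each component moni
              ┃25┃The pipeline proces
              ┃  ┃The system coordina
              ┃  ┃This module coordin
              ┃  ┃                   
              ┗━━┃The process validat


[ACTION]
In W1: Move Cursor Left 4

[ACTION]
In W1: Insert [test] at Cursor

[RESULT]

                                     
                           ┏━━━━━━━━━
                 ┏━━━━━━━━━┃ DrawingC
                 ┃ FileEdit┠─────────
                 ┠─────────┃+        
                 ┃test█he f┃         
                 ┃Each comp┃         
              ┏━━┃The pipel┃         
              ┃ C┃The proce┃         
              ┠──┃This modu┃ ~~~~~~~~
              ┃  ┃This modu┃    .... 
              ┃Mo┃The pipel┃     ....
              ┃  ┃This modu┗━━━━━━━━━
              ┃ 4┃The system analyzes
              ┃11┃Each component vali
              ┃18┃Each component moni
              ┃25┃The pipeline proces
              ┃  ┃The system coordina
              ┃  ┃This module coordin
              ┃  ┃                   
              ┗━━┃The process validat


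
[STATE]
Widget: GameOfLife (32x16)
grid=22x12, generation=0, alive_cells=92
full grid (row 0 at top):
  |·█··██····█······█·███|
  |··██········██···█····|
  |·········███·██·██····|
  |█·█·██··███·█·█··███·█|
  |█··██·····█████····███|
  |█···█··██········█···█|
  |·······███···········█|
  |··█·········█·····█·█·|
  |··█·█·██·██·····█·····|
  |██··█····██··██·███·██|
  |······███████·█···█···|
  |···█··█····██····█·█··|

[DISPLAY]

Gen: 0                          
·█··██····█······█·███          
··██········██···█····          
·········███·██·██····          
█·█·██··███·█·█··███·█          
█··██·····█████····███          
█···█··██········█···█          
·······███···········█          
··█·········█·····█·█·          
··█·█·██·██·····█·····          
██··█····██··██·███·██          
······███████·█···█···          
···█··█····██····█·█··          
                                
                                
                                


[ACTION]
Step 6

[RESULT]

Gen: 6                          
···············█···█··          
····█·█·············█·          
····█··█·······█····█·          
···█··█·····██·█··█···          
·█·███······█·█····█·█          
·███······██·██······█          
·██·······█··█····██·█          
··██·····█···█····██·█          
·██··██·█····█····█·█·          
··█····██···██··████··          
···██········█··███···          
······███···█···██····          
                                
                                
                                


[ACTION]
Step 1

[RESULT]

Gen: 7                          
······················          
·····█·············██·          
···██·██······█····█··          
··██··█·····██·█···██·          
·█···█·········█····█·          
█·········██··█···██·█          
·········███·█····██·█          
···█·····█··███··█···█          
·█····█·██···██·····█·          
·██·█████···███·█·····          
···█··█······█·█···█··          
·······█········█·█···          
                                
                                
                                


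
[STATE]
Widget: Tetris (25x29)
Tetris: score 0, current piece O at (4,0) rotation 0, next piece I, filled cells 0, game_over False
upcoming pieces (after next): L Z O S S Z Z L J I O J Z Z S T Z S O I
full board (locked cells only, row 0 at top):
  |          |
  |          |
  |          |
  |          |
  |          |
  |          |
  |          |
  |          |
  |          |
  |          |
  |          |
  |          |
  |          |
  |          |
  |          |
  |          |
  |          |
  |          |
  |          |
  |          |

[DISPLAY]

    ▓▓    │Next:         
    ▓▓    │████          
          │              
          │              
          │              
          │              
          │Score:        
          │0             
          │              
          │              
          │              
          │              
          │              
          │              
          │              
          │              
          │              
          │              
          │              
          │              
          │              
          │              
          │              
          │              
          │              
          │              
          │              
          │              
          │              


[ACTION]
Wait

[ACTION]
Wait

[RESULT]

          │Next:         
          │████          
    ▓▓    │              
    ▓▓    │              
          │              
          │              
          │Score:        
          │0             
          │              
          │              
          │              
          │              
          │              
          │              
          │              
          │              
          │              
          │              
          │              
          │              
          │              
          │              
          │              
          │              
          │              
          │              
          │              
          │              
          │              


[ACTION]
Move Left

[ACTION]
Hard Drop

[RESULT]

   ████   │Next:         
          │  ▒           
          │▒▒▒           
          │              
          │              
          │              
          │Score:        
          │0             
          │              
          │              
          │              
          │              
          │              
          │              
          │              
          │              
          │              
          │              
   ▓▓     │              
   ▓▓     │              
          │              
          │              
          │              
          │              
          │              
          │              
          │              
          │              
          │              


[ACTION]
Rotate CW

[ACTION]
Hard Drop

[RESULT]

     ▒    │Next:         
   ▒▒▒    │▓▓            
          │ ▓▓           
          │              
          │              
          │              
          │Score:        
          │0             
          │              
          │              
          │              
          │              
          │              
          │              
   █      │              
   █      │              
   █      │              
   █      │              
   ▓▓     │              
   ▓▓     │              
          │              
          │              
          │              
          │              
          │              
          │              
          │              
          │              
          │              
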